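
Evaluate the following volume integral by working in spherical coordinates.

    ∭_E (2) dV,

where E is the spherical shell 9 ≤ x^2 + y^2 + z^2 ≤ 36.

In spherical coordinates, x = ρ sin(φ) cos(θ), y = ρ sin(φ) sin(θ), z = ρ cos(φ), and dV = ρ^2 sin(φ) dρ dφ dθ.

The integrand becomes 2, so

    ∭_E (2) dV = ∫_{0}^{2π} ∫_{0}^{π} ∫_{3}^{6} (2) · ρ^2 sin(φ) dρ dφ dθ.

Inner (ρ): 126sin(φ).
Middle (φ): 252.
Outer (θ): 504π.

Therefore the triple integral equals 504π.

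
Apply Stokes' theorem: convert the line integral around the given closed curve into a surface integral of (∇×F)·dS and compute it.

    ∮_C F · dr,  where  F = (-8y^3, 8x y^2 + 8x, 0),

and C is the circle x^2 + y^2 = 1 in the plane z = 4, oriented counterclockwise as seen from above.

Let S be the flat disk x^2 + y^2 ≤ 1 in the plane z = 4, with upward unit normal n̂ = ẑ. By Stokes' theorem,

    ∮_C F · dr = ∬_S (∇ × F) · n̂ dS = ∬_D (curl F)_z dA,

where D is the disk x^2 + y^2 ≤ 1.

Compute the curl of F = (-8y^3, 8x y^2 + 8x, 0):
    (∇ × F)_x = ∂F_z/∂y - ∂F_y/∂z = 0,
    (∇ × F)_y = ∂F_x/∂z - ∂F_z/∂x = 0,
    (∇ × F)_z = ∂F_y/∂x - ∂F_x/∂y = 32y^2 + 8.

On z = 4, (curl F)_z = 32y^2 + 8.

Convert to polar (x = r cos θ, y = r sin θ, dA = r dr dθ); the integrand becomes 32r^2sin(θ)^2 + 8, so

    ∬_D (curl F)_z dA = ∫_0^{2π} ∫_0^{1} (32r^2sin(θ)^2 + 8) · r dr dθ.

Inner (r from 0 to 1): 8 - 4cos(2θ).
Outer (θ from 0 to 2π): 16π.

Therefore ∮_C F · dr = 16π.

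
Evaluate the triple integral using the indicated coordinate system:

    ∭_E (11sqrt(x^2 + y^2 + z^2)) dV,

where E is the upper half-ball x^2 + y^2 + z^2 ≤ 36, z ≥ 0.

In spherical coordinates, x = ρ sin(φ) cos(θ), y = ρ sin(φ) sin(θ), z = ρ cos(φ), and dV = ρ^2 sin(φ) dρ dφ dθ.

The integrand becomes 11ρ, so

    ∭_E (11sqrt(x^2 + y^2 + z^2)) dV = ∫_{0}^{2π} ∫_{0}^{π/2} ∫_{0}^{6} (11ρ) · ρ^2 sin(φ) dρ dφ dθ.

Inner (ρ): 3564sin(φ).
Middle (φ): 3564.
Outer (θ): 7128π.

Therefore the triple integral equals 7128π.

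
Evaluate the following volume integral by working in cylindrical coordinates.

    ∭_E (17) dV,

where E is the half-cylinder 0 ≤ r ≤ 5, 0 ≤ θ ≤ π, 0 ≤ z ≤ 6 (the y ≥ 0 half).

In cylindrical coordinates, x = r cos(θ), y = r sin(θ), z = z, and dV = r dr dθ dz.

The integrand becomes 17, so

    ∭_E (17) dV = ∫_{0}^{π} ∫_{0}^{5} ∫_{0}^{6} (17) · r dz dr dθ.

Inner (z): 102r.
Middle (r from 0 to 5): 1275.
Outer (θ): 1275π.

Therefore the triple integral equals 1275π.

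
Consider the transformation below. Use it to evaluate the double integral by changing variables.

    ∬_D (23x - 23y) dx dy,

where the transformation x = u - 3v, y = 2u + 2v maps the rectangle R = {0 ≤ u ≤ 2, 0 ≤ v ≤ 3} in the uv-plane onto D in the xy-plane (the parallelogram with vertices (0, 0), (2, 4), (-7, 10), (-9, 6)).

Compute the Jacobian determinant of (x, y) with respect to (u, v):

    ∂(x,y)/∂(u,v) = | 1  -3 | = (1)(2) - (-3)(2) = 8.
                   | 2  2 |

Its absolute value is |J| = 8 (the area scaling factor).

Substituting x = u - 3v, y = 2u + 2v into the integrand,

    23x - 23y → -23u - 115v,

so the integral becomes

    ∬_R (-23u - 115v) · |J| du dv = ∫_0^2 ∫_0^3 (-184u - 920v) dv du.

Inner (v): -552u - 4140.
Outer (u): -9384.

Therefore ∬_D (23x - 23y) dx dy = -9384.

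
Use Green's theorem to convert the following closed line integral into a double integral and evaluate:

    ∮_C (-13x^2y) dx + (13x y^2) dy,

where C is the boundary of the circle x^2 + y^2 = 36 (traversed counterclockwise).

Green's theorem converts the closed line integral into a double integral over the enclosed region D:

    ∮_C P dx + Q dy = ∬_D (∂Q/∂x - ∂P/∂y) dA.

Here P = -13x^2y, Q = 13x y^2, so

    ∂Q/∂x = 13y^2,    ∂P/∂y = -13x^2,
    ∂Q/∂x - ∂P/∂y = 13x^2 + 13y^2.

D is the region x^2 + y^2 ≤ 36. Evaluating the double integral:

In polar coordinates (x = r cos θ, y = r sin θ, dA = r dr dθ) the integrand becomes 13r^2, so

    ∬_D (13x^2 + 13y^2) dA = ∫_0^{2π} ∫_0^{6} (13r^2) · r dr dθ.

Inner (r from 0 to 6): 4212.
Outer (θ from 0 to 2π): 8424π.

Therefore ∮_C P dx + Q dy = 8424π.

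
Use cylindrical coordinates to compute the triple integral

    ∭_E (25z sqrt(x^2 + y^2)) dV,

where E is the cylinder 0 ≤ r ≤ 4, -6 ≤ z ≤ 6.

In cylindrical coordinates, x = r cos(θ), y = r sin(θ), z = z, and dV = r dr dθ dz.

The integrand becomes 25r z, so

    ∭_E (25z sqrt(x^2 + y^2)) dV = ∫_{0}^{2π} ∫_{0}^{4} ∫_{-6}^{6} (25r z) · r dz dr dθ.

Inner (z): 0.
Middle (r from 0 to 4): 0.
Outer (θ): 0.

Therefore the triple integral equals 0.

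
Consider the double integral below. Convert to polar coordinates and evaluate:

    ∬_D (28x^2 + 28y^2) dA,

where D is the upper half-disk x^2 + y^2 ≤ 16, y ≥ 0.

The region D is 0 ≤ r ≤ 4, 0 ≤ θ ≤ π in polar coordinates, where x = r cos(θ), y = r sin(θ), and dA = r dr dθ.

Under the substitution, the integrand becomes 28r^2, so

    ∬_D (28x^2 + 28y^2) dA = ∫_{0}^{π} ∫_{0}^{4} (28r^2) · r dr dθ.

Inner integral (in r): ∫_{0}^{4} (28r^2) · r dr = 1792.

Outer integral (in θ): ∫_{0}^{π} (1792) dθ = 1792π.

Therefore ∬_D (28x^2 + 28y^2) dA = 1792π.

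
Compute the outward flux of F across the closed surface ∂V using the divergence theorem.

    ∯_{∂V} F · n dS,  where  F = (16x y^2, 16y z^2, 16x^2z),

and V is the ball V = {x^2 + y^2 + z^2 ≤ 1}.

By the divergence theorem,

    ∯_{∂V} F · n dS = ∭_V (∇ · F) dV.

Compute the divergence:
    ∇ · F = ∂F_x/∂x + ∂F_y/∂y + ∂F_z/∂z = 16y^2 + 16z^2 + 16x^2 = 16x^2 + 16y^2 + 16z^2.

In spherical coordinates, x = ρ sin(φ) cos(θ), y = ρ sin(φ) sin(θ), z = ρ cos(φ), dV = ρ^2 sin(φ) dρ dφ dθ, with 0 ≤ ρ ≤ 1, 0 ≤ φ ≤ π, 0 ≤ θ ≤ 2π.

The integrand, after substitution and multiplying by the volume element, becomes (16ρ^2) · ρ^2 sin(φ), so

    ∭_V (∇·F) dV = ∫_0^{2π} ∫_0^{π} ∫_0^{1} (16ρ^2) · ρ^2 sin(φ) dρ dφ dθ.

Inner (ρ from 0 to 1): 16sin(φ)/5.
Middle (φ from 0 to π): 32/5.
Outer (θ from 0 to 2π): 64π/5.

Therefore ∯_{∂V} F · n dS = 64π/5.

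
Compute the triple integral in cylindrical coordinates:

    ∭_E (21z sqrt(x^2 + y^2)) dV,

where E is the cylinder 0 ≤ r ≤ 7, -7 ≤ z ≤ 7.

In cylindrical coordinates, x = r cos(θ), y = r sin(θ), z = z, and dV = r dr dθ dz.

The integrand becomes 21r z, so

    ∭_E (21z sqrt(x^2 + y^2)) dV = ∫_{0}^{2π} ∫_{0}^{7} ∫_{-7}^{7} (21r z) · r dz dr dθ.

Inner (z): 0.
Middle (r from 0 to 7): 0.
Outer (θ): 0.

Therefore the triple integral equals 0.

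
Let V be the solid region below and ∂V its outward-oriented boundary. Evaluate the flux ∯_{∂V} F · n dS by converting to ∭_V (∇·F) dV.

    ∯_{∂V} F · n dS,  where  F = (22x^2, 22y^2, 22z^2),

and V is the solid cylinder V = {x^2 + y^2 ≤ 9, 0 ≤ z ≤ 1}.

By the divergence theorem,

    ∯_{∂V} F · n dS = ∭_V (∇ · F) dV.

Compute the divergence:
    ∇ · F = ∂F_x/∂x + ∂F_y/∂y + ∂F_z/∂z = 44x + 44y + 44z.

In cylindrical coordinates, x = r cos(θ), y = r sin(θ), z = z, dV = r dr dθ dz, with 0 ≤ r ≤ 3, 0 ≤ θ ≤ 2π, 0 ≤ z ≤ 1.

The integrand, after substitution and multiplying by the volume element, becomes (44sqrt(2)r sin(θ + π/4) + 44z) · r, so

    ∭_V (∇·F) dV = ∫_0^{2π} ∫_0^{3} ∫_0^{1} (44sqrt(2)r sin(θ + π/4) + 44z) · r dz dr dθ.

Inner (z from 0 to 1): 22r (2sqrt(2)r sin(θ + π/4) + 1).
Middle (r from 0 to 3): 396sqrt(2)sin(θ + π/4) + 99.
Outer (θ from 0 to 2π): 198π.

Therefore ∯_{∂V} F · n dS = 198π.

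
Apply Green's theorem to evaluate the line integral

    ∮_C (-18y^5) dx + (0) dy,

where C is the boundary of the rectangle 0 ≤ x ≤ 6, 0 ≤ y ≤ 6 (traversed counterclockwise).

Green's theorem converts the closed line integral into a double integral over the enclosed region D:

    ∮_C P dx + Q dy = ∬_D (∂Q/∂x - ∂P/∂y) dA.

Here P = -18y^5, Q = 0, so

    ∂Q/∂x = 0,    ∂P/∂y = -90y^4,
    ∂Q/∂x - ∂P/∂y = 90y^4.

D is the region 0 ≤ x ≤ 6, 0 ≤ y ≤ 6. Evaluating the double integral:

    ∬_D (90y^4) dA = ∫_0^{6} ∫_0^{6} (90y^4) dy dx.

Inner (y from 0 to 6): 139968.
Outer (x from 0 to 6): 839808.

Therefore ∮_C P dx + Q dy = 839808.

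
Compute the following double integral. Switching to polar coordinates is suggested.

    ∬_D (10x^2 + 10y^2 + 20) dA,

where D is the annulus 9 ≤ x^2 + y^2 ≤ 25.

The region D is 3 ≤ r ≤ 5, 0 ≤ θ ≤ 2π in polar coordinates, where x = r cos(θ), y = r sin(θ), and dA = r dr dθ.

Under the substitution, the integrand becomes 10r^2 + 20, so

    ∬_D (10x^2 + 10y^2 + 20) dA = ∫_{0}^{2π} ∫_{3}^{5} (10r^2 + 20) · r dr dθ.

Inner integral (in r): ∫_{3}^{5} (10r^2 + 20) · r dr = 1520.

Outer integral (in θ): ∫_{0}^{2π} (1520) dθ = 3040π.

Therefore ∬_D (10x^2 + 10y^2 + 20) dA = 3040π.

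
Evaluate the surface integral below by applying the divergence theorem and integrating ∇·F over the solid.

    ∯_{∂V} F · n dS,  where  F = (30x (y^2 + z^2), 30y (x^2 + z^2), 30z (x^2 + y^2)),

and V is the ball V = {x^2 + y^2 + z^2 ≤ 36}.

By the divergence theorem,

    ∯_{∂V} F · n dS = ∭_V (∇ · F) dV.

Compute the divergence:
    ∇ · F = ∂F_x/∂x + ∂F_y/∂y + ∂F_z/∂z = 30y^2 + 30z^2 + 30x^2 + 30z^2 + 30x^2 + 30y^2 = 60x^2 + 60y^2 + 60z^2.

In spherical coordinates, x = ρ sin(φ) cos(θ), y = ρ sin(φ) sin(θ), z = ρ cos(φ), dV = ρ^2 sin(φ) dρ dφ dθ, with 0 ≤ ρ ≤ 6, 0 ≤ φ ≤ π, 0 ≤ θ ≤ 2π.

The integrand, after substitution and multiplying by the volume element, becomes (60ρ^2) · ρ^2 sin(φ), so

    ∭_V (∇·F) dV = ∫_0^{2π} ∫_0^{π} ∫_0^{6} (60ρ^2) · ρ^2 sin(φ) dρ dφ dθ.

Inner (ρ from 0 to 6): 93312sin(φ).
Middle (φ from 0 to π): 186624.
Outer (θ from 0 to 2π): 373248π.

Therefore ∯_{∂V} F · n dS = 373248π.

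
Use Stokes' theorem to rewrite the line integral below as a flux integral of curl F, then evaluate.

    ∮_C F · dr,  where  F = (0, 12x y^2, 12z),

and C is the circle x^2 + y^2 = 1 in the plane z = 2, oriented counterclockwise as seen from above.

Let S be the flat disk x^2 + y^2 ≤ 1 in the plane z = 2, with upward unit normal n̂ = ẑ. By Stokes' theorem,

    ∮_C F · dr = ∬_S (∇ × F) · n̂ dS = ∬_D (curl F)_z dA,

where D is the disk x^2 + y^2 ≤ 1.

Compute the curl of F = (0, 12x y^2, 12z):
    (∇ × F)_x = ∂F_z/∂y - ∂F_y/∂z = 0,
    (∇ × F)_y = ∂F_x/∂z - ∂F_z/∂x = 0,
    (∇ × F)_z = ∂F_y/∂x - ∂F_x/∂y = 12y^2.

On z = 2, (curl F)_z = 12y^2.

Convert to polar (x = r cos θ, y = r sin θ, dA = r dr dθ); the integrand becomes 12r^2sin(θ)^2, so

    ∬_D (curl F)_z dA = ∫_0^{2π} ∫_0^{1} (12r^2sin(θ)^2) · r dr dθ.

Inner (r from 0 to 1): 3sin(θ)^2.
Outer (θ from 0 to 2π): 3π.

Therefore ∮_C F · dr = 3π.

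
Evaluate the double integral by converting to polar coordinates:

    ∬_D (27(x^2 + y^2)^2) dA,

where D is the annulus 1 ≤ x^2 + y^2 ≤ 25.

The region D is 1 ≤ r ≤ 5, 0 ≤ θ ≤ 2π in polar coordinates, where x = r cos(θ), y = r sin(θ), and dA = r dr dθ.

Under the substitution, the integrand becomes 27r^4, so

    ∬_D (27(x^2 + y^2)^2) dA = ∫_{0}^{2π} ∫_{1}^{5} (27r^4) · r dr dθ.

Inner integral (in r): ∫_{1}^{5} (27r^4) · r dr = 70308.

Outer integral (in θ): ∫_{0}^{2π} (70308) dθ = 140616π.

Therefore ∬_D (27(x^2 + y^2)^2) dA = 140616π.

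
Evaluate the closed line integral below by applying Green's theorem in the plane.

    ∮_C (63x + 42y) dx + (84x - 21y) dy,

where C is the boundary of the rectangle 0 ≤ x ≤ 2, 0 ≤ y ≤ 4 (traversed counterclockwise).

Green's theorem converts the closed line integral into a double integral over the enclosed region D:

    ∮_C P dx + Q dy = ∬_D (∂Q/∂x - ∂P/∂y) dA.

Here P = 63x + 42y, Q = 84x - 21y, so

    ∂Q/∂x = 84,    ∂P/∂y = 42,
    ∂Q/∂x - ∂P/∂y = 42.

D is the region 0 ≤ x ≤ 2, 0 ≤ y ≤ 4. Evaluating the double integral:

    ∬_D (42) dA = ∫_0^{2} ∫_0^{4} (42) dy dx.

Inner (y from 0 to 4): 168.
Outer (x from 0 to 2): 336.

Therefore ∮_C P dx + Q dy = 336.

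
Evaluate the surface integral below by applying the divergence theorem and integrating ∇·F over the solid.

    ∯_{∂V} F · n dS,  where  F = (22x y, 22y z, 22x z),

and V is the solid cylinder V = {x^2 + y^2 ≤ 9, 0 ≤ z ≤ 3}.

By the divergence theorem,

    ∯_{∂V} F · n dS = ∭_V (∇ · F) dV.

Compute the divergence:
    ∇ · F = ∂F_x/∂x + ∂F_y/∂y + ∂F_z/∂z = 22y + 22z + 22x = 22x + 22y + 22z.

In cylindrical coordinates, x = r cos(θ), y = r sin(θ), z = z, dV = r dr dθ dz, with 0 ≤ r ≤ 3, 0 ≤ θ ≤ 2π, 0 ≤ z ≤ 3.

The integrand, after substitution and multiplying by the volume element, becomes (22sqrt(2)r sin(θ + π/4) + 22z) · r, so

    ∭_V (∇·F) dV = ∫_0^{2π} ∫_0^{3} ∫_0^{3} (22sqrt(2)r sin(θ + π/4) + 22z) · r dz dr dθ.

Inner (z from 0 to 3): 33r (2sqrt(2)r sin(θ + π/4) + 3).
Middle (r from 0 to 3): 594sqrt(2)sin(θ + π/4) + 891/2.
Outer (θ from 0 to 2π): 891π.

Therefore ∯_{∂V} F · n dS = 891π.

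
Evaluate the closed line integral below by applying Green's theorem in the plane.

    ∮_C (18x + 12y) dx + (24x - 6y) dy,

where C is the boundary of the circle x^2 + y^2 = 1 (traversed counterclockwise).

Green's theorem converts the closed line integral into a double integral over the enclosed region D:

    ∮_C P dx + Q dy = ∬_D (∂Q/∂x - ∂P/∂y) dA.

Here P = 18x + 12y, Q = 24x - 6y, so

    ∂Q/∂x = 24,    ∂P/∂y = 12,
    ∂Q/∂x - ∂P/∂y = 12.

D is the region x^2 + y^2 ≤ 1. Evaluating the double integral:

In polar coordinates (x = r cos θ, y = r sin θ, dA = r dr dθ) the integrand becomes 12, so

    ∬_D (12) dA = ∫_0^{2π} ∫_0^{1} (12) · r dr dθ.

Inner (r from 0 to 1): 6.
Outer (θ from 0 to 2π): 12π.

Therefore ∮_C P dx + Q dy = 12π.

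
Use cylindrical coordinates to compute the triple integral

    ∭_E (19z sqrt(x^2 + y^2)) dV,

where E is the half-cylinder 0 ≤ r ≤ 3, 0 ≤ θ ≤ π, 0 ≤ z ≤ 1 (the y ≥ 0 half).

In cylindrical coordinates, x = r cos(θ), y = r sin(θ), z = z, and dV = r dr dθ dz.

The integrand becomes 19r z, so

    ∭_E (19z sqrt(x^2 + y^2)) dV = ∫_{0}^{π} ∫_{0}^{3} ∫_{0}^{1} (19r z) · r dz dr dθ.

Inner (z): 19r^2/2.
Middle (r from 0 to 3): 171/2.
Outer (θ): 171π/2.

Therefore the triple integral equals 171π/2.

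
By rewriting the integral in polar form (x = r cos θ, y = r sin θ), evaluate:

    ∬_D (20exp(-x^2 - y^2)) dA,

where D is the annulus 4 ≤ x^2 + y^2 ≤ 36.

The region D is 2 ≤ r ≤ 6, 0 ≤ θ ≤ 2π in polar coordinates, where x = r cos(θ), y = r sin(θ), and dA = r dr dθ.

Under the substitution, the integrand becomes 20exp(-r^2), so

    ∬_D (20exp(-x^2 - y^2)) dA = ∫_{0}^{2π} ∫_{2}^{6} (20exp(-r^2)) · r dr dθ.

Inner integral (in r): ∫_{2}^{6} (20exp(-r^2)) · r dr = -(10 - 10exp(32))exp(-36).

Outer integral (in θ): ∫_{0}^{2π} (-(10 - 10exp(32))exp(-36)) dθ = -20π (1 - exp(32))exp(-36).

Therefore ∬_D (20exp(-x^2 - y^2)) dA = -20π (1 - exp(32))exp(-36).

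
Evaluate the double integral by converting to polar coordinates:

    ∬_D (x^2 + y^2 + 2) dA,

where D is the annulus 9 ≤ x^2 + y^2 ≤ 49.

The region D is 3 ≤ r ≤ 7, 0 ≤ θ ≤ 2π in polar coordinates, where x = r cos(θ), y = r sin(θ), and dA = r dr dθ.

Under the substitution, the integrand becomes r^2 + 2, so

    ∬_D (x^2 + y^2 + 2) dA = ∫_{0}^{2π} ∫_{3}^{7} (r^2 + 2) · r dr dθ.

Inner integral (in r): ∫_{3}^{7} (r^2 + 2) · r dr = 620.

Outer integral (in θ): ∫_{0}^{2π} (620) dθ = 1240π.

Therefore ∬_D (x^2 + y^2 + 2) dA = 1240π.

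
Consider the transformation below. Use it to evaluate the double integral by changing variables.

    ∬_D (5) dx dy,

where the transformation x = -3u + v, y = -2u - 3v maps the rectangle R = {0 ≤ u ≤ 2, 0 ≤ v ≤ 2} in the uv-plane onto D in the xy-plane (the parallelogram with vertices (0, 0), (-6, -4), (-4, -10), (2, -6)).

Compute the Jacobian determinant of (x, y) with respect to (u, v):

    ∂(x,y)/∂(u,v) = | -3  1 | = (-3)(-3) - (1)(-2) = 11.
                   | -2  -3 |

Its absolute value is |J| = 11 (the area scaling factor).

Substituting x = -3u + v, y = -2u - 3v into the integrand,

    5 → 5,

so the integral becomes

    ∬_R (5) · |J| du dv = ∫_0^2 ∫_0^2 (55) dv du.

Inner (v): 110.
Outer (u): 220.

Therefore ∬_D (5) dx dy = 220.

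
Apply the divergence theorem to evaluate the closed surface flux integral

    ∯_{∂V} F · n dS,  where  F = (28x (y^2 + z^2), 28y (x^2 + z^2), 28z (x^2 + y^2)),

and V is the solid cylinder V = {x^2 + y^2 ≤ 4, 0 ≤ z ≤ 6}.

By the divergence theorem,

    ∯_{∂V} F · n dS = ∭_V (∇ · F) dV.

Compute the divergence:
    ∇ · F = ∂F_x/∂x + ∂F_y/∂y + ∂F_z/∂z = 28y^2 + 28z^2 + 28x^2 + 28z^2 + 28x^2 + 28y^2 = 56x^2 + 56y^2 + 56z^2.

In cylindrical coordinates, x = r cos(θ), y = r sin(θ), z = z, dV = r dr dθ dz, with 0 ≤ r ≤ 2, 0 ≤ θ ≤ 2π, 0 ≤ z ≤ 6.

The integrand, after substitution and multiplying by the volume element, becomes (56r^2 + 56z^2) · r, so

    ∭_V (∇·F) dV = ∫_0^{2π} ∫_0^{2} ∫_0^{6} (56r^2 + 56z^2) · r dz dr dθ.

Inner (z from 0 to 6): 336r (r^2 + 12).
Middle (r from 0 to 2): 9408.
Outer (θ from 0 to 2π): 18816π.

Therefore ∯_{∂V} F · n dS = 18816π.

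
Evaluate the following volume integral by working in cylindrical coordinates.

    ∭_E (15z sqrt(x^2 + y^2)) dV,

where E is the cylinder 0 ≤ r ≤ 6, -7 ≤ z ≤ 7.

In cylindrical coordinates, x = r cos(θ), y = r sin(θ), z = z, and dV = r dr dθ dz.

The integrand becomes 15r z, so

    ∭_E (15z sqrt(x^2 + y^2)) dV = ∫_{0}^{2π} ∫_{0}^{6} ∫_{-7}^{7} (15r z) · r dz dr dθ.

Inner (z): 0.
Middle (r from 0 to 6): 0.
Outer (θ): 0.

Therefore the triple integral equals 0.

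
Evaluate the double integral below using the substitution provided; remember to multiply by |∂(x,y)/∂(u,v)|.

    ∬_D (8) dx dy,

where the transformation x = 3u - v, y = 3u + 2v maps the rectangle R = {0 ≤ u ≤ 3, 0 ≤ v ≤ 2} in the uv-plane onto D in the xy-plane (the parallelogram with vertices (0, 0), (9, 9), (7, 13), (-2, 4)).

Compute the Jacobian determinant of (x, y) with respect to (u, v):

    ∂(x,y)/∂(u,v) = | 3  -1 | = (3)(2) - (-1)(3) = 9.
                   | 3  2 |

Its absolute value is |J| = 9 (the area scaling factor).

Substituting x = 3u - v, y = 3u + 2v into the integrand,

    8 → 8,

so the integral becomes

    ∬_R (8) · |J| du dv = ∫_0^3 ∫_0^2 (72) dv du.

Inner (v): 144.
Outer (u): 432.

Therefore ∬_D (8) dx dy = 432.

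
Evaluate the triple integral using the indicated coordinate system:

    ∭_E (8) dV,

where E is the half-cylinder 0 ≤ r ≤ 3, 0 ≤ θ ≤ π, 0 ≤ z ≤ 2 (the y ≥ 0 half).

In cylindrical coordinates, x = r cos(θ), y = r sin(θ), z = z, and dV = r dr dθ dz.

The integrand becomes 8, so

    ∭_E (8) dV = ∫_{0}^{π} ∫_{0}^{3} ∫_{0}^{2} (8) · r dz dr dθ.

Inner (z): 16r.
Middle (r from 0 to 3): 72.
Outer (θ): 72π.

Therefore the triple integral equals 72π.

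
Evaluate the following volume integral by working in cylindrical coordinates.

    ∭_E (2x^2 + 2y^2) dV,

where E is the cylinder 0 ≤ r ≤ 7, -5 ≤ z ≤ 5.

In cylindrical coordinates, x = r cos(θ), y = r sin(θ), z = z, and dV = r dr dθ dz.

The integrand becomes 2r^2, so

    ∭_E (2x^2 + 2y^2) dV = ∫_{0}^{2π} ∫_{0}^{7} ∫_{-5}^{5} (2r^2) · r dz dr dθ.

Inner (z): 20r^3.
Middle (r from 0 to 7): 12005.
Outer (θ): 24010π.

Therefore the triple integral equals 24010π.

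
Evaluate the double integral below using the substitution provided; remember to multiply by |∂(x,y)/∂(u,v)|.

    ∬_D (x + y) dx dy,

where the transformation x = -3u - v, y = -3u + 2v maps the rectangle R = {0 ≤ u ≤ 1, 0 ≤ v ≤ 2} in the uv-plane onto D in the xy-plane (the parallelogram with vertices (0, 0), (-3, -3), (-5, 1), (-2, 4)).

Compute the Jacobian determinant of (x, y) with respect to (u, v):

    ∂(x,y)/∂(u,v) = | -3  -1 | = (-3)(2) - (-1)(-3) = -9.
                   | -3  2 |

Its absolute value is |J| = 9 (the area scaling factor).

Substituting x = -3u - v, y = -3u + 2v into the integrand,

    x + y → -6u + v,

so the integral becomes

    ∬_R (-6u + v) · |J| du dv = ∫_0^1 ∫_0^2 (-54u + 9v) dv du.

Inner (v): 18 - 108u.
Outer (u): -36.

Therefore ∬_D (x + y) dx dy = -36.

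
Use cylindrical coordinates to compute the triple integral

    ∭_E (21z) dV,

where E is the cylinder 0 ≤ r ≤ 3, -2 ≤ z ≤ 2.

In cylindrical coordinates, x = r cos(θ), y = r sin(θ), z = z, and dV = r dr dθ dz.

The integrand becomes 21z, so

    ∭_E (21z) dV = ∫_{0}^{2π} ∫_{0}^{3} ∫_{-2}^{2} (21z) · r dz dr dθ.

Inner (z): 0.
Middle (r from 0 to 3): 0.
Outer (θ): 0.

Therefore the triple integral equals 0.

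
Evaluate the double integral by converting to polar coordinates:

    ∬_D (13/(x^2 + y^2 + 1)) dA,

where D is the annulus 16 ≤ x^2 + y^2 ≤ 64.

The region D is 4 ≤ r ≤ 8, 0 ≤ θ ≤ 2π in polar coordinates, where x = r cos(θ), y = r sin(θ), and dA = r dr dθ.

Under the substitution, the integrand becomes 13/(r^2 + 1), so

    ∬_D (13/(x^2 + y^2 + 1)) dA = ∫_{0}^{2π} ∫_{4}^{8} (13/(r^2 + 1)) · r dr dθ.

Inner integral (in r): ∫_{4}^{8} (13/(r^2 + 1)) · r dr = log(75418890625sqrt(1105)/410338673).

Outer integral (in θ): ∫_{0}^{2π} (log(75418890625sqrt(1105)/410338673)) dθ = log((75418890625sqrt(1105)/410338673)^(2π)).

Therefore ∬_D (13/(x^2 + y^2 + 1)) dA = log((75418890625sqrt(1105)/410338673)^(2π)).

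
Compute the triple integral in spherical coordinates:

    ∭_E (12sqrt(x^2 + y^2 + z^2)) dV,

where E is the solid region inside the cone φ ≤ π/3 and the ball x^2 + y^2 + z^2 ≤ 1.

In spherical coordinates, x = ρ sin(φ) cos(θ), y = ρ sin(φ) sin(θ), z = ρ cos(φ), and dV = ρ^2 sin(φ) dρ dφ dθ.

The integrand becomes 12ρ, so

    ∭_E (12sqrt(x^2 + y^2 + z^2)) dV = ∫_{0}^{2π} ∫_{0}^{π/3} ∫_{0}^{1} (12ρ) · ρ^2 sin(φ) dρ dφ dθ.

Inner (ρ): 3sin(φ).
Middle (φ): 3/2.
Outer (θ): 3π.

Therefore the triple integral equals 3π.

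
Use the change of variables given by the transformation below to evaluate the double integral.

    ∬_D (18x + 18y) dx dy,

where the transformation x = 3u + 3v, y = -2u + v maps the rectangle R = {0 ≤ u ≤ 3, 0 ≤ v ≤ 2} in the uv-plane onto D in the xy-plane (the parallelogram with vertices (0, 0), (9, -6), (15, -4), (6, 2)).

Compute the Jacobian determinant of (x, y) with respect to (u, v):

    ∂(x,y)/∂(u,v) = | 3  3 | = (3)(1) - (3)(-2) = 9.
                   | -2  1 |

Its absolute value is |J| = 9 (the area scaling factor).

Substituting x = 3u + 3v, y = -2u + v into the integrand,

    18x + 18y → 18u + 72v,

so the integral becomes

    ∬_R (18u + 72v) · |J| du dv = ∫_0^3 ∫_0^2 (162u + 648v) dv du.

Inner (v): 324u + 1296.
Outer (u): 5346.

Therefore ∬_D (18x + 18y) dx dy = 5346.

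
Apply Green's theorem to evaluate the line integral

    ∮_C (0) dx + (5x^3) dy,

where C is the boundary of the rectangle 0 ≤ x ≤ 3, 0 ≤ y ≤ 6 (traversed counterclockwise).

Green's theorem converts the closed line integral into a double integral over the enclosed region D:

    ∮_C P dx + Q dy = ∬_D (∂Q/∂x - ∂P/∂y) dA.

Here P = 0, Q = 5x^3, so

    ∂Q/∂x = 15x^2,    ∂P/∂y = 0,
    ∂Q/∂x - ∂P/∂y = 15x^2.

D is the region 0 ≤ x ≤ 3, 0 ≤ y ≤ 6. Evaluating the double integral:

    ∬_D (15x^2) dA = ∫_0^{3} ∫_0^{6} (15x^2) dy dx.

Inner (y from 0 to 6): 90x^2.
Outer (x from 0 to 3): 810.

Therefore ∮_C P dx + Q dy = 810.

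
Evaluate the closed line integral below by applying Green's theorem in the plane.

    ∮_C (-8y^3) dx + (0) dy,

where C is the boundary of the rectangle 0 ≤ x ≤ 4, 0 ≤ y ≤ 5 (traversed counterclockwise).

Green's theorem converts the closed line integral into a double integral over the enclosed region D:

    ∮_C P dx + Q dy = ∬_D (∂Q/∂x - ∂P/∂y) dA.

Here P = -8y^3, Q = 0, so

    ∂Q/∂x = 0,    ∂P/∂y = -24y^2,
    ∂Q/∂x - ∂P/∂y = 24y^2.

D is the region 0 ≤ x ≤ 4, 0 ≤ y ≤ 5. Evaluating the double integral:

    ∬_D (24y^2) dA = ∫_0^{4} ∫_0^{5} (24y^2) dy dx.

Inner (y from 0 to 5): 1000.
Outer (x from 0 to 4): 4000.

Therefore ∮_C P dx + Q dy = 4000.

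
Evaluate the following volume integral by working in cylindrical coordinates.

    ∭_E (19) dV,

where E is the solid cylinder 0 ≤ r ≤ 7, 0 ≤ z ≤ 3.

In cylindrical coordinates, x = r cos(θ), y = r sin(θ), z = z, and dV = r dr dθ dz.

The integrand becomes 19, so

    ∭_E (19) dV = ∫_{0}^{2π} ∫_{0}^{7} ∫_{0}^{3} (19) · r dz dr dθ.

Inner (z): 57r.
Middle (r from 0 to 7): 2793/2.
Outer (θ): 2793π.

Therefore the triple integral equals 2793π.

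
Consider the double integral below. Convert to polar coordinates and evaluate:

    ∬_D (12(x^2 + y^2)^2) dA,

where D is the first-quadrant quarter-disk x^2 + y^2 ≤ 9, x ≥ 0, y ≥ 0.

The region D is 0 ≤ r ≤ 3, 0 ≤ θ ≤ π/2 in polar coordinates, where x = r cos(θ), y = r sin(θ), and dA = r dr dθ.

Under the substitution, the integrand becomes 12r^4, so

    ∬_D (12(x^2 + y^2)^2) dA = ∫_{0}^{π/2} ∫_{0}^{3} (12r^4) · r dr dθ.

Inner integral (in r): ∫_{0}^{3} (12r^4) · r dr = 1458.

Outer integral (in θ): ∫_{0}^{π/2} (1458) dθ = 729π.

Therefore ∬_D (12(x^2 + y^2)^2) dA = 729π.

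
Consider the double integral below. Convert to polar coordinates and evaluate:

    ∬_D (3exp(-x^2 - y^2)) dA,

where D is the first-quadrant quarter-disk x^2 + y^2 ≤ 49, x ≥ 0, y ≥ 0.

The region D is 0 ≤ r ≤ 7, 0 ≤ θ ≤ π/2 in polar coordinates, where x = r cos(θ), y = r sin(θ), and dA = r dr dθ.

Under the substitution, the integrand becomes 3exp(-r^2), so

    ∬_D (3exp(-x^2 - y^2)) dA = ∫_{0}^{π/2} ∫_{0}^{7} (3exp(-r^2)) · r dr dθ.

Inner integral (in r): ∫_{0}^{7} (3exp(-r^2)) · r dr = 3/2 - 3exp(-49)/2.

Outer integral (in θ): ∫_{0}^{π/2} (3/2 - 3exp(-49)/2) dθ = -3π (1 - exp(49))exp(-49)/4.

Therefore ∬_D (3exp(-x^2 - y^2)) dA = -3π (1 - exp(49))exp(-49)/4.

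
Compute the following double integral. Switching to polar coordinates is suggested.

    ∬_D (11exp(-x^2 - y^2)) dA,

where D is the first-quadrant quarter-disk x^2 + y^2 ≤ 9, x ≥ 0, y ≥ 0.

The region D is 0 ≤ r ≤ 3, 0 ≤ θ ≤ π/2 in polar coordinates, where x = r cos(θ), y = r sin(θ), and dA = r dr dθ.

Under the substitution, the integrand becomes 11exp(-r^2), so

    ∬_D (11exp(-x^2 - y^2)) dA = ∫_{0}^{π/2} ∫_{0}^{3} (11exp(-r^2)) · r dr dθ.

Inner integral (in r): ∫_{0}^{3} (11exp(-r^2)) · r dr = 11/2 - 11exp(-9)/2.

Outer integral (in θ): ∫_{0}^{π/2} (11/2 - 11exp(-9)/2) dθ = -11π (1 - exp(9))exp(-9)/4.

Therefore ∬_D (11exp(-x^2 - y^2)) dA = -11π (1 - exp(9))exp(-9)/4.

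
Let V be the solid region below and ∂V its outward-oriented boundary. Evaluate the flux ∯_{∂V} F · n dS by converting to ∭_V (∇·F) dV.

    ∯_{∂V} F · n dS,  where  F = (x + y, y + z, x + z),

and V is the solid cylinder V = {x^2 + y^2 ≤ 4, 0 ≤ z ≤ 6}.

By the divergence theorem,

    ∯_{∂V} F · n dS = ∭_V (∇ · F) dV.

Compute the divergence:
    ∇ · F = ∂F_x/∂x + ∂F_y/∂y + ∂F_z/∂z = 1 + 1 + 1 = 3.

In cylindrical coordinates, x = r cos(θ), y = r sin(θ), z = z, dV = r dr dθ dz, with 0 ≤ r ≤ 2, 0 ≤ θ ≤ 2π, 0 ≤ z ≤ 6.

The integrand, after substitution and multiplying by the volume element, becomes (3) · r, so

    ∭_V (∇·F) dV = ∫_0^{2π} ∫_0^{2} ∫_0^{6} (3) · r dz dr dθ.

Inner (z from 0 to 6): 18r.
Middle (r from 0 to 2): 36.
Outer (θ from 0 to 2π): 72π.

Therefore ∯_{∂V} F · n dS = 72π.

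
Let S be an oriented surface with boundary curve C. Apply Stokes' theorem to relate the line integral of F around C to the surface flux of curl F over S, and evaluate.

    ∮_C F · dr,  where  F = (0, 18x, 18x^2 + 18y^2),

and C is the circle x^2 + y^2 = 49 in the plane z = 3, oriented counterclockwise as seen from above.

Let S be the flat disk x^2 + y^2 ≤ 49 in the plane z = 3, with upward unit normal n̂ = ẑ. By Stokes' theorem,

    ∮_C F · dr = ∬_S (∇ × F) · n̂ dS = ∬_D (curl F)_z dA,

where D is the disk x^2 + y^2 ≤ 49.

Compute the curl of F = (0, 18x, 18x^2 + 18y^2):
    (∇ × F)_x = ∂F_z/∂y - ∂F_y/∂z = 36y,
    (∇ × F)_y = ∂F_x/∂z - ∂F_z/∂x = -36x,
    (∇ × F)_z = ∂F_y/∂x - ∂F_x/∂y = 18.

On z = 3, (curl F)_z = 18.

Convert to polar (x = r cos θ, y = r sin θ, dA = r dr dθ); the integrand becomes 18, so

    ∬_D (curl F)_z dA = ∫_0^{2π} ∫_0^{7} (18) · r dr dθ.

Inner (r from 0 to 7): 441.
Outer (θ from 0 to 2π): 882π.

Therefore ∮_C F · dr = 882π.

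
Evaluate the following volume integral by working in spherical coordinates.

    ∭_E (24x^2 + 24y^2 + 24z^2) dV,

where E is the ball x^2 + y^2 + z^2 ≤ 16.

In spherical coordinates, x = ρ sin(φ) cos(θ), y = ρ sin(φ) sin(θ), z = ρ cos(φ), and dV = ρ^2 sin(φ) dρ dφ dθ.

The integrand becomes 24ρ^2, so

    ∭_E (24x^2 + 24y^2 + 24z^2) dV = ∫_{0}^{2π} ∫_{0}^{π} ∫_{0}^{4} (24ρ^2) · ρ^2 sin(φ) dρ dφ dθ.

Inner (ρ): 24576sin(φ)/5.
Middle (φ): 49152/5.
Outer (θ): 98304π/5.

Therefore the triple integral equals 98304π/5.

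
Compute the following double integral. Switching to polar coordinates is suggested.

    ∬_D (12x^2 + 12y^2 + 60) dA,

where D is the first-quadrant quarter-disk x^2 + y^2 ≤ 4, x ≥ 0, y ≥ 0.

The region D is 0 ≤ r ≤ 2, 0 ≤ θ ≤ π/2 in polar coordinates, where x = r cos(θ), y = r sin(θ), and dA = r dr dθ.

Under the substitution, the integrand becomes 12r^2 + 60, so

    ∬_D (12x^2 + 12y^2 + 60) dA = ∫_{0}^{π/2} ∫_{0}^{2} (12r^2 + 60) · r dr dθ.

Inner integral (in r): ∫_{0}^{2} (12r^2 + 60) · r dr = 168.

Outer integral (in θ): ∫_{0}^{π/2} (168) dθ = 84π.

Therefore ∬_D (12x^2 + 12y^2 + 60) dA = 84π.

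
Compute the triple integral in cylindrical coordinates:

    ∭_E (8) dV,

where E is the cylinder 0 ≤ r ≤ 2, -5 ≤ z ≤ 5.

In cylindrical coordinates, x = r cos(θ), y = r sin(θ), z = z, and dV = r dr dθ dz.

The integrand becomes 8, so

    ∭_E (8) dV = ∫_{0}^{2π} ∫_{0}^{2} ∫_{-5}^{5} (8) · r dz dr dθ.

Inner (z): 80r.
Middle (r from 0 to 2): 160.
Outer (θ): 320π.

Therefore the triple integral equals 320π.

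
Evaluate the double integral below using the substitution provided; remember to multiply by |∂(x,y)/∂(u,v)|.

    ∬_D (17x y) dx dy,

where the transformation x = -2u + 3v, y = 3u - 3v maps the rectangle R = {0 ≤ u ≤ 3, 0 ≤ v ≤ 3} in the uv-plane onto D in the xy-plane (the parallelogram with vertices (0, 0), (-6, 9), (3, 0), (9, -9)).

Compute the Jacobian determinant of (x, y) with respect to (u, v):

    ∂(x,y)/∂(u,v) = | -2  3 | = (-2)(-3) - (3)(3) = -3.
                   | 3  -3 |

Its absolute value is |J| = 3 (the area scaling factor).

Substituting x = -2u + 3v, y = 3u - 3v into the integrand,

    17x y → -102u^2 + 255u v - 153v^2,

so the integral becomes

    ∬_R (-102u^2 + 255u v - 153v^2) · |J| du dv = ∫_0^3 ∫_0^3 (-306u^2 + 765u v - 459v^2) dv du.

Inner (v): -918u^2 + 6885u/2 - 4131.
Outer (u): -20655/4.

Therefore ∬_D (17x y) dx dy = -20655/4.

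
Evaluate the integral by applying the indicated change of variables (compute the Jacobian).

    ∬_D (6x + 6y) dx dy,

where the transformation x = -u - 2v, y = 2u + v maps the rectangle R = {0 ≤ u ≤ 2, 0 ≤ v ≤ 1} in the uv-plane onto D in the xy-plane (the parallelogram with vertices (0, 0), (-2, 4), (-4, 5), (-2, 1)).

Compute the Jacobian determinant of (x, y) with respect to (u, v):

    ∂(x,y)/∂(u,v) = | -1  -2 | = (-1)(1) - (-2)(2) = 3.
                   | 2  1 |

Its absolute value is |J| = 3 (the area scaling factor).

Substituting x = -u - 2v, y = 2u + v into the integrand,

    6x + 6y → 6u - 6v,

so the integral becomes

    ∬_R (6u - 6v) · |J| du dv = ∫_0^2 ∫_0^1 (18u - 18v) dv du.

Inner (v): 18u - 9.
Outer (u): 18.

Therefore ∬_D (6x + 6y) dx dy = 18.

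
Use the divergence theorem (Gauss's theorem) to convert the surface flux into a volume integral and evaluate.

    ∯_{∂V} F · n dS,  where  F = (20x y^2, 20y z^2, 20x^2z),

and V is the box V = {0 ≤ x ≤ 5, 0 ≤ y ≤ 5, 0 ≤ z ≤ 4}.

By the divergence theorem,

    ∯_{∂V} F · n dS = ∭_V (∇ · F) dV.

Compute the divergence:
    ∇ · F = ∂F_x/∂x + ∂F_y/∂y + ∂F_z/∂z = 20y^2 + 20z^2 + 20x^2 = 20x^2 + 20y^2 + 20z^2.

V is a rectangular box, so dV = dx dy dz with 0 ≤ x ≤ 5, 0 ≤ y ≤ 5, 0 ≤ z ≤ 4.

Integrate (20x^2 + 20y^2 + 20z^2) over V as an iterated integral:

    ∭_V (∇·F) dV = ∫_0^{5} ∫_0^{5} ∫_0^{4} (20x^2 + 20y^2 + 20z^2) dz dy dx.

Inner (z from 0 to 4): 80x^2 + 80y^2 + 1280/3.
Middle (y from 0 to 5): 400x^2 + 16400/3.
Outer (x from 0 to 5): 44000.

Therefore ∯_{∂V} F · n dS = 44000.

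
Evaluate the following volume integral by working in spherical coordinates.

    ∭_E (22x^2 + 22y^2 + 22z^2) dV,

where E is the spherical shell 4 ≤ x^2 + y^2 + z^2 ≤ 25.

In spherical coordinates, x = ρ sin(φ) cos(θ), y = ρ sin(φ) sin(θ), z = ρ cos(φ), and dV = ρ^2 sin(φ) dρ dφ dθ.

The integrand becomes 22ρ^2, so

    ∭_E (22x^2 + 22y^2 + 22z^2) dV = ∫_{0}^{2π} ∫_{0}^{π} ∫_{2}^{5} (22ρ^2) · ρ^2 sin(φ) dρ dφ dθ.

Inner (ρ): 68046sin(φ)/5.
Middle (φ): 136092/5.
Outer (θ): 272184π/5.

Therefore the triple integral equals 272184π/5.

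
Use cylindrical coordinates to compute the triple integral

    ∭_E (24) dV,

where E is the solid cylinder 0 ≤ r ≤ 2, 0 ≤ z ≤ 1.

In cylindrical coordinates, x = r cos(θ), y = r sin(θ), z = z, and dV = r dr dθ dz.

The integrand becomes 24, so

    ∭_E (24) dV = ∫_{0}^{2π} ∫_{0}^{2} ∫_{0}^{1} (24) · r dz dr dθ.

Inner (z): 24r.
Middle (r from 0 to 2): 48.
Outer (θ): 96π.

Therefore the triple integral equals 96π.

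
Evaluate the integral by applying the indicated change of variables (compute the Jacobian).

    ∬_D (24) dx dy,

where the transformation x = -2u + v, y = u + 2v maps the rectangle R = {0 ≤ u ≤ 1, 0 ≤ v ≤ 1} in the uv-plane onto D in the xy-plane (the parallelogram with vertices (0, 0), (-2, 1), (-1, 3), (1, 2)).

Compute the Jacobian determinant of (x, y) with respect to (u, v):

    ∂(x,y)/∂(u,v) = | -2  1 | = (-2)(2) - (1)(1) = -5.
                   | 1  2 |

Its absolute value is |J| = 5 (the area scaling factor).

Substituting x = -2u + v, y = u + 2v into the integrand,

    24 → 24,

so the integral becomes

    ∬_R (24) · |J| du dv = ∫_0^1 ∫_0^1 (120) dv du.

Inner (v): 120.
Outer (u): 120.

Therefore ∬_D (24) dx dy = 120.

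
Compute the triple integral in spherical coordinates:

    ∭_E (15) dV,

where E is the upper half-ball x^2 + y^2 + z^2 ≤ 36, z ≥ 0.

In spherical coordinates, x = ρ sin(φ) cos(θ), y = ρ sin(φ) sin(θ), z = ρ cos(φ), and dV = ρ^2 sin(φ) dρ dφ dθ.

The integrand becomes 15, so

    ∭_E (15) dV = ∫_{0}^{2π} ∫_{0}^{π/2} ∫_{0}^{6} (15) · ρ^2 sin(φ) dρ dφ dθ.

Inner (ρ): 1080sin(φ).
Middle (φ): 1080.
Outer (θ): 2160π.

Therefore the triple integral equals 2160π.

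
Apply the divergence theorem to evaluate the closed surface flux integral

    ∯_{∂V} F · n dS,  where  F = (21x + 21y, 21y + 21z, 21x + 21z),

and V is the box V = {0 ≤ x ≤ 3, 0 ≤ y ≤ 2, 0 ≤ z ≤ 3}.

By the divergence theorem,

    ∯_{∂V} F · n dS = ∭_V (∇ · F) dV.

Compute the divergence:
    ∇ · F = ∂F_x/∂x + ∂F_y/∂y + ∂F_z/∂z = 21 + 21 + 21 = 63.

V is a rectangular box, so dV = dx dy dz with 0 ≤ x ≤ 3, 0 ≤ y ≤ 2, 0 ≤ z ≤ 3.

Integrate (63) over V as an iterated integral:

    ∭_V (∇·F) dV = ∫_0^{3} ∫_0^{2} ∫_0^{3} (63) dz dy dx.

Inner (z from 0 to 3): 189.
Middle (y from 0 to 2): 378.
Outer (x from 0 to 3): 1134.

Therefore ∯_{∂V} F · n dS = 1134.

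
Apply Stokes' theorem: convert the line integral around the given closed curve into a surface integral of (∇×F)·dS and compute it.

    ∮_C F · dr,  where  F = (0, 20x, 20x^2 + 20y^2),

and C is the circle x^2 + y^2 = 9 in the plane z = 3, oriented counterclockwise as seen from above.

Let S be the flat disk x^2 + y^2 ≤ 9 in the plane z = 3, with upward unit normal n̂ = ẑ. By Stokes' theorem,

    ∮_C F · dr = ∬_S (∇ × F) · n̂ dS = ∬_D (curl F)_z dA,

where D is the disk x^2 + y^2 ≤ 9.

Compute the curl of F = (0, 20x, 20x^2 + 20y^2):
    (∇ × F)_x = ∂F_z/∂y - ∂F_y/∂z = 40y,
    (∇ × F)_y = ∂F_x/∂z - ∂F_z/∂x = -40x,
    (∇ × F)_z = ∂F_y/∂x - ∂F_x/∂y = 20.

On z = 3, (curl F)_z = 20.

Convert to polar (x = r cos θ, y = r sin θ, dA = r dr dθ); the integrand becomes 20, so

    ∬_D (curl F)_z dA = ∫_0^{2π} ∫_0^{3} (20) · r dr dθ.

Inner (r from 0 to 3): 90.
Outer (θ from 0 to 2π): 180π.

Therefore ∮_C F · dr = 180π.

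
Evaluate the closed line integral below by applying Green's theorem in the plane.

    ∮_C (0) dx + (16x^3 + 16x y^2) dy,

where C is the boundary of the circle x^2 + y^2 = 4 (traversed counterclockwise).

Green's theorem converts the closed line integral into a double integral over the enclosed region D:

    ∮_C P dx + Q dy = ∬_D (∂Q/∂x - ∂P/∂y) dA.

Here P = 0, Q = 16x^3 + 16x y^2, so

    ∂Q/∂x = 48x^2 + 16y^2,    ∂P/∂y = 0,
    ∂Q/∂x - ∂P/∂y = 48x^2 + 16y^2.

D is the region x^2 + y^2 ≤ 4. Evaluating the double integral:

In polar coordinates (x = r cos θ, y = r sin θ, dA = r dr dθ) the integrand becomes 16r^2(cos(2θ) + 2), so

    ∬_D (48x^2 + 16y^2) dA = ∫_0^{2π} ∫_0^{2} (16r^2(cos(2θ) + 2)) · r dr dθ.

Inner (r from 0 to 2): 64cos(2θ) + 128.
Outer (θ from 0 to 2π): 256π.

Therefore ∮_C P dx + Q dy = 256π.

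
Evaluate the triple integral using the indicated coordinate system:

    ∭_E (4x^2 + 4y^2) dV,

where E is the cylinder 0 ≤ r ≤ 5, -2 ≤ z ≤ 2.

In cylindrical coordinates, x = r cos(θ), y = r sin(θ), z = z, and dV = r dr dθ dz.

The integrand becomes 4r^2, so

    ∭_E (4x^2 + 4y^2) dV = ∫_{0}^{2π} ∫_{0}^{5} ∫_{-2}^{2} (4r^2) · r dz dr dθ.

Inner (z): 16r^3.
Middle (r from 0 to 5): 2500.
Outer (θ): 5000π.

Therefore the triple integral equals 5000π.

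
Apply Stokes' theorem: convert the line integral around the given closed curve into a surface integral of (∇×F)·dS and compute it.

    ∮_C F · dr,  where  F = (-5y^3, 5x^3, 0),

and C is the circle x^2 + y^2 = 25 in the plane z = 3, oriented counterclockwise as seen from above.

Let S be the flat disk x^2 + y^2 ≤ 25 in the plane z = 3, with upward unit normal n̂ = ẑ. By Stokes' theorem,

    ∮_C F · dr = ∬_S (∇ × F) · n̂ dS = ∬_D (curl F)_z dA,

where D is the disk x^2 + y^2 ≤ 25.

Compute the curl of F = (-5y^3, 5x^3, 0):
    (∇ × F)_x = ∂F_z/∂y - ∂F_y/∂z = 0,
    (∇ × F)_y = ∂F_x/∂z - ∂F_z/∂x = 0,
    (∇ × F)_z = ∂F_y/∂x - ∂F_x/∂y = 15x^2 + 15y^2.

On z = 3, (curl F)_z = 15x^2 + 15y^2.

Convert to polar (x = r cos θ, y = r sin θ, dA = r dr dθ); the integrand becomes 15r^2, so

    ∬_D (curl F)_z dA = ∫_0^{2π} ∫_0^{5} (15r^2) · r dr dθ.

Inner (r from 0 to 5): 9375/4.
Outer (θ from 0 to 2π): 9375π/2.

Therefore ∮_C F · dr = 9375π/2.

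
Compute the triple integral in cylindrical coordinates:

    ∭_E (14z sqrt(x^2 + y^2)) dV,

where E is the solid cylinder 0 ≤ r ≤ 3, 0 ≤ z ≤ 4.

In cylindrical coordinates, x = r cos(θ), y = r sin(θ), z = z, and dV = r dr dθ dz.

The integrand becomes 14r z, so

    ∭_E (14z sqrt(x^2 + y^2)) dV = ∫_{0}^{2π} ∫_{0}^{3} ∫_{0}^{4} (14r z) · r dz dr dθ.

Inner (z): 112r^2.
Middle (r from 0 to 3): 1008.
Outer (θ): 2016π.

Therefore the triple integral equals 2016π.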